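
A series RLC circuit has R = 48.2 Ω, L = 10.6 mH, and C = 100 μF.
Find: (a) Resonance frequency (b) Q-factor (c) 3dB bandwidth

Step 1 — Resonance: ω₀ = 1/√(LC) = 1/√(0.0106·0.0001) = 971.3 rad/s.
Step 2 — f₀ = ω₀/(2π) = 154.6 Hz.
Step 3 — Series Q: Q = ω₀L/R = 971.3·0.0106/48.2 = 0.2136.
Step 4 — Bandwidth: Δω = ω₀/Q = 4547 rad/s; BW = Δω/(2π) = 723.7 Hz.

(a) f₀ = 154.6 Hz  (b) Q = 0.2136  (c) BW = 723.7 Hz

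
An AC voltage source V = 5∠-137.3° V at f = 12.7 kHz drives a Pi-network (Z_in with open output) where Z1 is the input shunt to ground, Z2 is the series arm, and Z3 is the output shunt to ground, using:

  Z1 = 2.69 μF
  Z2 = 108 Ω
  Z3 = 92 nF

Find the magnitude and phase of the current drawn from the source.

Step 1 — Angular frequency: ω = 2π·f = 2π·1.27e+04 = 7.98e+04 rad/s.
Step 2 — Component impedances:
  Z1: Z = 1/(jωC) = -j/(ω·C) = 0 - j4.659 Ω
  Z2: Z = R = 108 Ω
  Z3: Z = 1/(jωC) = -j/(ω·C) = 0 - j136.2 Ω
Step 3 — With open output, the series arm Z2 and the output shunt Z3 appear in series to ground: Z2 + Z3 = 108 - j136.2 Ω.
Step 4 — Parallel with input shunt Z1: Z_in = Z1 || (Z2 + Z3) = 0.07439 - j4.562 Ω = 4.562∠-89.1° Ω.
Step 5 — Source phasor: V = 5∠-137.3° V = -3.675 - j3.391 V.
Step 6 — Ohm's law: I = V / Z_total = (-3.675 - j3.391) / (0.07439 - j4.562) = 0.73 - j0.8174 A.
Step 7 — Convert to polar: |I| = 1.096 A, ∠I = -48.2°.

I = 1.096∠-48.2° A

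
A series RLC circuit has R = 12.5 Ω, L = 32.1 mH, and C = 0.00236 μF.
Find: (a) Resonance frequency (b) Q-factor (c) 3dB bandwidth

Step 1 — Resonance: ω₀ = 1/√(LC) = 1/√(0.0321·2.36e-09) = 1.149e+05 rad/s.
Step 2 — f₀ = ω₀/(2π) = 1.829e+04 Hz.
Step 3 — Series Q: Q = ω₀L/R = 1.149e+05·0.0321/12.5 = 295.
Step 4 — Bandwidth: Δω = ω₀/Q = 389.4 rad/s; BW = Δω/(2π) = 61.98 Hz.

(a) f₀ = 1.829e+04 Hz  (b) Q = 295  (c) BW = 61.98 Hz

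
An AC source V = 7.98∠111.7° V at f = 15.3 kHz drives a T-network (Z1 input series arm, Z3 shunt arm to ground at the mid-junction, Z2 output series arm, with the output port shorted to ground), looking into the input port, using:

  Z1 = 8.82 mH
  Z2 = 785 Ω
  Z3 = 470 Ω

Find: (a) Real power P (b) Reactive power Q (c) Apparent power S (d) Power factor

Step 1 — Angular frequency: ω = 2π·f = 2π·1.53e+04 = 9.613e+04 rad/s.
Step 2 — Component impedances:
  Z1: Z = jωL = j·9.613e+04·0.00882 = 0 + j847.9 Ω
  Z2: Z = R = 785 Ω
  Z3: Z = R = 470 Ω
Step 3 — With the output port shorted to ground, the output series arm Z2 runs from the junction to ground; the shunt arm Z3 also runs from the junction to ground. They appear in parallel: Z3 || Z2 = 294 Ω.
Step 4 — Series with input arm Z1: Z_in = Z1 + (Z3 || Z2) = 294 + j847.9 Ω = 897.4∠70.9° Ω.
Step 5 — Source phasor: V = 7.98∠111.7° V = -2.951 + j7.414 V.
Step 6 — Current: I = V / Z = 0.006729 + j0.005813 A = 0.008892∠40.8° A.
Step 7 — Complex power: S = V·I* = 0.02325 + j0.06704 VA.
Step 8 — Real power: P = Re(S) = 0.02325 W.
Step 9 — Reactive power: Q = Im(S) = 0.06704 VAR.
Step 10 — Apparent power: |S| = 0.07096 VA.
Step 11 — Power factor: PF = P/|S| = 0.3276 (lagging).

(a) P = 0.02325 W  (b) Q = 0.06704 VAR  (c) S = 0.07096 VA  (d) PF = 0.3276 (lagging)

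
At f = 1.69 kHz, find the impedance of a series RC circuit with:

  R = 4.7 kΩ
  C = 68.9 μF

Step 1 — Angular frequency: ω = 2π·f = 2π·1690 = 1.062e+04 rad/s.
Step 2 — Component impedances:
  R: Z = R = 4700 Ω
  C: Z = 1/(jωC) = -j/(ω·C) = 0 - j1.367 Ω
Step 3 — Series combination: Z_total = R + C = 4700 - j1.367 Ω = 4700∠-0.0° Ω.

Z = 4700 - j1.367 Ω = 4700∠-0.0° Ω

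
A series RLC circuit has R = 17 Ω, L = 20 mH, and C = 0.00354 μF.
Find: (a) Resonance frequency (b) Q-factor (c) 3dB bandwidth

Step 1 — Resonance condition Im(Z)=0 gives ω₀ = 1/√(LC).
Step 2 — ω₀ = 1/√(0.02·3.54e-09) = 1.188e+05 rad/s.
Step 3 — f₀ = ω₀/(2π) = 1.891e+04 Hz.
Step 4 — Series Q: Q = ω₀L/R = 1.188e+05·0.02/17 = 139.8.
Step 5 — 3dB bandwidth: Δω = ω₀/Q = 850 rad/s; BW = Δω/(2π) = 135.3 Hz.

(a) f₀ = 1.891e+04 Hz  (b) Q = 139.8  (c) BW = 135.3 Hz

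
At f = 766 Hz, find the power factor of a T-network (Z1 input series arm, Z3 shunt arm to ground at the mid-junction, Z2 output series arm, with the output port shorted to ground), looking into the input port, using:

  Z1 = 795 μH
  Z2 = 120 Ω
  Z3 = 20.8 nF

Step 1 — Angular frequency: ω = 2π·f = 2π·766 = 4813 rad/s.
Step 2 — Component impedances:
  Z1: Z = jωL = j·4813·0.000795 = 0 + j3.826 Ω
  Z2: Z = R = 120 Ω
  Z3: Z = 1/(jωC) = -j/(ω·C) = 0 - j9989 Ω
Step 3 — With the output port shorted to ground, the output series arm Z2 runs from the junction to ground; the shunt arm Z3 also runs from the junction to ground. They appear in parallel: Z3 || Z2 = 120 - j1.441 Ω.
Step 4 — Series with input arm Z1: Z_in = Z1 + (Z3 || Z2) = 120 + j2.385 Ω = 120∠1.1° Ω.
Step 5 — Power factor: PF = cos(φ) = Re(Z)/|Z| = 119.98/120.01 = 0.9998.
Step 6 — Type: Im(Z) = 2.385 ⇒ lagging (phase φ = 1.1°).

PF = 0.9998 (lagging, φ = 1.1°)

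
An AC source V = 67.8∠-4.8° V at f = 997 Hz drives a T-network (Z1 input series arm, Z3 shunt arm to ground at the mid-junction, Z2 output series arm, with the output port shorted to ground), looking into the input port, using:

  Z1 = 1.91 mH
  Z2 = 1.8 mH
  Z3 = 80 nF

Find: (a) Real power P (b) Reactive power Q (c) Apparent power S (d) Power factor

Step 1 — Angular frequency: ω = 2π·f = 2π·997 = 6264 rad/s.
Step 2 — Component impedances:
  Z1: Z = jωL = j·6264·0.00191 = 0 + j11.96 Ω
  Z2: Z = jωL = j·6264·0.0018 = 0 + j11.28 Ω
  Z3: Z = 1/(jωC) = -j/(ω·C) = 0 - j1995 Ω
Step 3 — With the output port shorted to ground, the output series arm Z2 runs from the junction to ground; the shunt arm Z3 also runs from the junction to ground. They appear in parallel: Z3 || Z2 = 0 + j11.34 Ω.
Step 4 — Series with input arm Z1: Z_in = Z1 + (Z3 || Z2) = 0 + j23.3 Ω = 23.3∠90.0° Ω.
Step 5 — Source phasor: V = 67.8∠-4.8° V = 67.56 - j5.673 V.
Step 6 — Current: I = V / Z = -0.2434 - j2.899 A = 2.909∠-94.8° A.
Step 7 — Complex power: S = V·I* = 0 + j197.2 VA.
Step 8 — Real power: P = Re(S) = 0 W.
Step 9 — Reactive power: Q = Im(S) = 197.2 VAR.
Step 10 — Apparent power: |S| = 197.2 VA.
Step 11 — Power factor: PF = P/|S| = 0 (lagging).

(a) P = 0 W  (b) Q = 197.2 VAR  (c) S = 197.2 VA  (d) PF = 0 (lagging)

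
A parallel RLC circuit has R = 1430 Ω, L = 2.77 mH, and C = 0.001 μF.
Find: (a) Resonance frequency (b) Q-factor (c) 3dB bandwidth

Step 1 — Resonance: ω₀ = 1/√(LC) = 1/√(0.00277·1e-09) = 6.008e+05 rad/s.
Step 2 — f₀ = ω₀/(2π) = 9.563e+04 Hz.
Step 3 — Parallel Q: Q = R/(ω₀L) = 1430/(6.008e+05·0.00277) = 0.8592.
Step 4 — Bandwidth: Δω = ω₀/Q = 6.993e+05 rad/s; BW = Δω/(2π) = 1.113e+05 Hz.

(a) f₀ = 9.563e+04 Hz  (b) Q = 0.8592  (c) BW = 1.113e+05 Hz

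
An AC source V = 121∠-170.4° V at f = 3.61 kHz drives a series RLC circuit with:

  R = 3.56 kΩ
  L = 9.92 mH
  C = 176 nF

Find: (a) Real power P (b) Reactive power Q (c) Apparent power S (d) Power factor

Step 1 — Angular frequency: ω = 2π·f = 2π·3610 = 2.268e+04 rad/s.
Step 2 — Component impedances:
  R: Z = R = 3560 Ω
  L: Z = jωL = j·2.268e+04·0.00992 = 0 + j225 Ω
  C: Z = 1/(jωC) = -j/(ω·C) = 0 - j250.5 Ω
Step 3 — Series combination: Z_total = R + L + C = 3560 - j25.49 Ω = 3560∠-0.4° Ω.
Step 4 — Source phasor: V = 121∠-170.4° V = -119.3 - j20.18 V.
Step 5 — Current: I = V / Z = -0.03347 - j0.005908 A = 0.03399∠-170.0° A.
Step 6 — Complex power: S = V·I* = 4.112 - j0.02944 VA.
Step 7 — Real power: P = Re(S) = 4.112 W.
Step 8 — Reactive power: Q = Im(S) = -0.02944 VAR.
Step 9 — Apparent power: |S| = 4.113 VA.
Step 10 — Power factor: PF = P/|S| = 1 (leading).

(a) P = 4.112 W  (b) Q = -0.02944 VAR  (c) S = 4.113 VA  (d) PF = 1 (leading)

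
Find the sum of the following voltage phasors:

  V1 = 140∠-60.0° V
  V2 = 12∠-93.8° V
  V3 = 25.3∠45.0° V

Step 1 — Convert each phasor to rectangular form:
  V1 = 140·(cos(-60.0°) + j·sin(-60.0°)) = 70 - j121.2 V
  V2 = 12·(cos(-93.8°) + j·sin(-93.8°)) = -0.7953 - j11.97 V
  V3 = 25.3·(cos(45.0°) + j·sin(45.0°)) = 17.89 + j17.89 V
Step 2 — Sum components: V_total = 87.09 - j115.3 V.
Step 3 — Convert to polar: |V_total| = 144.5 V, ∠V_total = -52.9°.

V_total = 144.5∠-52.9° V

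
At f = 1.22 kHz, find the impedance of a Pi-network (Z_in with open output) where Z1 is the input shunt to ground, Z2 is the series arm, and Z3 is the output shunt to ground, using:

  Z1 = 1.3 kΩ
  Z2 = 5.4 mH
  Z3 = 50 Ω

Step 1 — Angular frequency: ω = 2π·f = 2π·1220 = 7665 rad/s.
Step 2 — Component impedances:
  Z1: Z = R = 1300 Ω
  Z2: Z = jωL = j·7665·0.0054 = 0 + j41.39 Ω
  Z3: Z = R = 50 Ω
Step 3 — With open output, the series arm Z2 and the output shunt Z3 appear in series to ground: Z2 + Z3 = 50 + j41.39 Ω.
Step 4 — Parallel with input shunt Z1: Z_in = Z1 || (Z2 + Z3) = 49.32 + j38.35 Ω = 62.48∠37.9° Ω.

Z = 49.32 + j38.35 Ω = 62.48∠37.9° Ω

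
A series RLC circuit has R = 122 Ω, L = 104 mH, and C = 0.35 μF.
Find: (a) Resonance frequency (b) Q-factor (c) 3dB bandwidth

Step 1 — Resonance: ω₀ = 1/√(LC) = 1/√(0.104·3.5e-07) = 5241 rad/s.
Step 2 — f₀ = ω₀/(2π) = 834.2 Hz.
Step 3 — Series Q: Q = ω₀L/R = 5241·0.104/122 = 4.468.
Step 4 — Bandwidth: Δω = ω₀/Q = 1173 rad/s; BW = Δω/(2π) = 186.7 Hz.

(a) f₀ = 834.2 Hz  (b) Q = 4.468  (c) BW = 186.7 Hz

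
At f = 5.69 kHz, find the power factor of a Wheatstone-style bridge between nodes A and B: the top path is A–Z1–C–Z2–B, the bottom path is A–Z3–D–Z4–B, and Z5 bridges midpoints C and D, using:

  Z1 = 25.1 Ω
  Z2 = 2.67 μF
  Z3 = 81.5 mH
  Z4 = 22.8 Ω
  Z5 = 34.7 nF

Step 1 — Angular frequency: ω = 2π·f = 2π·5690 = 3.575e+04 rad/s.
Step 2 — Component impedances:
  Z1: Z = R = 25.1 Ω
  Z2: Z = 1/(jωC) = -j/(ω·C) = 0 - j10.48 Ω
  Z3: Z = jωL = j·3.575e+04·0.0815 = 0 + j2914 Ω
  Z4: Z = R = 22.8 Ω
  Z5: Z = 1/(jωC) = -j/(ω·C) = 0 - j806.1 Ω
Step 3 — Bridge requires nodal analysis (the Z5 bridge couples midpoints C and D, so the two paths cannot be reduced to a simple series/parallel combination). Setting node B to ground and injecting 1 A at node A, the 3-node admittance system at A, C, D solves to V_A = Z_AB = 25.28 - j10.16 Ω = 27.24∠-21.9° Ω.
Step 4 — Power factor: PF = cos(φ) = Re(Z)/|Z| = 25.277/27.244 = 0.9278.
Step 5 — Type: Im(Z) = -10.16 ⇒ leading (phase φ = -21.9°).

PF = 0.9278 (leading, φ = -21.9°)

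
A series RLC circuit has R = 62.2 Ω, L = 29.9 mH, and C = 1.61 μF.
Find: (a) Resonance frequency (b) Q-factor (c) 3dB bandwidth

Step 1 — Resonance: ω₀ = 1/√(LC) = 1/√(0.0299·1.61e-06) = 4558 rad/s.
Step 2 — f₀ = ω₀/(2π) = 725.4 Hz.
Step 3 — Series Q: Q = ω₀L/R = 4558·0.0299/62.2 = 2.191.
Step 4 — Bandwidth: Δω = ω₀/Q = 2080 rad/s; BW = Δω/(2π) = 331.1 Hz.

(a) f₀ = 725.4 Hz  (b) Q = 2.191  (c) BW = 331.1 Hz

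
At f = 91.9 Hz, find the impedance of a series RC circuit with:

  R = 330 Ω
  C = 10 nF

Step 1 — Angular frequency: ω = 2π·f = 2π·91.9 = 577.4 rad/s.
Step 2 — Component impedances:
  R: Z = R = 330 Ω
  C: Z = 1/(jωC) = -j/(ω·C) = 0 - j1.732e+05 Ω
Step 3 — Series combination: Z_total = R + C = 330 - j1.732e+05 Ω = 1.732e+05∠-89.9° Ω.

Z = 330 - j1.732e+05 Ω = 1.732e+05∠-89.9° Ω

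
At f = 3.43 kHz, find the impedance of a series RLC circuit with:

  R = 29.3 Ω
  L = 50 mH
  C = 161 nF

Step 1 — Angular frequency: ω = 2π·f = 2π·3430 = 2.155e+04 rad/s.
Step 2 — Component impedances:
  R: Z = R = 29.3 Ω
  L: Z = jωL = j·2.155e+04·0.05 = 0 + j1078 Ω
  C: Z = 1/(jωC) = -j/(ω·C) = 0 - j288.2 Ω
Step 3 — Series combination: Z_total = R + L + C = 29.3 + j789.4 Ω = 789.9∠87.9° Ω.

Z = 29.3 + j789.4 Ω = 789.9∠87.9° Ω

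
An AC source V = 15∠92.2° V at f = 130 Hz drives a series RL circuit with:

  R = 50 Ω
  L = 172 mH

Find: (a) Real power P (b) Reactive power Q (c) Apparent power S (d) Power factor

Step 1 — Angular frequency: ω = 2π·f = 2π·130 = 816.8 rad/s.
Step 2 — Component impedances:
  R: Z = R = 50 Ω
  L: Z = jωL = j·816.8·0.172 = 0 + j140.5 Ω
Step 3 — Series combination: Z_total = R + L = 50 + j140.5 Ω = 149.1∠70.4° Ω.
Step 4 — Source phasor: V = 15∠92.2° V = -0.5758 + j14.99 V.
Step 5 — Current: I = V / Z = 0.0934 + j0.03734 A = 0.1006∠21.8° A.
Step 6 — Complex power: S = V·I* = 0.5059 + j1.421 VA.
Step 7 — Real power: P = Re(S) = 0.5059 W.
Step 8 — Reactive power: Q = Im(S) = 1.421 VAR.
Step 9 — Apparent power: |S| = 1.509 VA.
Step 10 — Power factor: PF = P/|S| = 0.3353 (lagging).

(a) P = 0.5059 W  (b) Q = 1.421 VAR  (c) S = 1.509 VA  (d) PF = 0.3353 (lagging)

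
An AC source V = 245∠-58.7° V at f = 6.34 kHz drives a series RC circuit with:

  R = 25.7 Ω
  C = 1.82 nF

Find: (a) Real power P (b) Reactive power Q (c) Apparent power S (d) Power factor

Step 1 — Angular frequency: ω = 2π·f = 2π·6340 = 3.984e+04 rad/s.
Step 2 — Component impedances:
  R: Z = R = 25.7 Ω
  C: Z = 1/(jωC) = -j/(ω·C) = 0 - j1.379e+04 Ω
Step 3 — Series combination: Z_total = R + C = 25.7 - j1.379e+04 Ω = 1.379e+04∠-89.9° Ω.
Step 4 — Source phasor: V = 245∠-58.7° V = 127.3 - j209.3 V.
Step 5 — Current: I = V / Z = 0.01519 + j0.0092 A = 0.01776∠31.2° A.
Step 6 — Complex power: S = V·I* = 0.008109 - j4.352 VA.
Step 7 — Real power: P = Re(S) = 0.008109 W.
Step 8 — Reactive power: Q = Im(S) = -4.352 VAR.
Step 9 — Apparent power: |S| = 4.352 VA.
Step 10 — Power factor: PF = P/|S| = 0.001863 (leading).

(a) P = 0.008109 W  (b) Q = -4.352 VAR  (c) S = 4.352 VA  (d) PF = 0.001863 (leading)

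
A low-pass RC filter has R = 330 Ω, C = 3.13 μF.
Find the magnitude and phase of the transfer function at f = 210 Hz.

Step 1 — Angular frequency: ω = 2π·210 = 1319 rad/s.
Step 2 — Transfer function: H(jω) = 1/(1 + jωRC).
Step 3 — Denominator: 1 + jωRC = 1 + j·1319·330·3.13e-06 = 1 + j1.363.
Step 4 — H = 0.35 - j0.477.
Step 5 — Magnitude: |H| = 0.5916 (-4.6 dB); phase: φ = -53.7°.

|H| = 0.5916 (-4.6 dB), φ = -53.7°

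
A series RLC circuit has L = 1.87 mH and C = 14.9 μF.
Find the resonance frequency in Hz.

Step 1 — Resonance condition Im(Z)=0 gives ω₀ = 1/√(LC).
Step 2 — ω₀ = 1/√(0.00187·1.49e-05) = 5991 rad/s.
Step 3 — f₀ = ω₀/(2π) = 953.5 Hz.

f₀ = 953.5 Hz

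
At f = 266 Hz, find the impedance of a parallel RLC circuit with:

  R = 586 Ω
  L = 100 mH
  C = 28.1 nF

Step 1 — Angular frequency: ω = 2π·f = 2π·266 = 1671 rad/s.
Step 2 — Component impedances:
  R: Z = R = 586 Ω
  L: Z = jωL = j·1671·0.1 = 0 + j167.1 Ω
  C: Z = 1/(jωC) = -j/(ω·C) = 0 - j2.129e+04 Ω
Step 3 — Parallel combination: 1/Z_total = 1/R + 1/L + 1/C; Z_total = 44.73 + j155.6 Ω = 161.9∠74.0° Ω.

Z = 44.73 + j155.6 Ω = 161.9∠74.0° Ω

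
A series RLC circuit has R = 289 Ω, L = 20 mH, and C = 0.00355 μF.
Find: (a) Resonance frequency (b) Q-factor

Step 1 — Resonance condition Im(Z)=0 gives ω₀ = 1/√(LC).
Step 2 — ω₀ = 1/√(0.02·3.55e-09) = 1.187e+05 rad/s.
Step 3 — f₀ = ω₀/(2π) = 1.889e+04 Hz.
Step 4 — Series Q: Q = ω₀L/R = 1.187e+05·0.02/289 = 8.213.

(a) f₀ = 1.889e+04 Hz  (b) Q = 8.213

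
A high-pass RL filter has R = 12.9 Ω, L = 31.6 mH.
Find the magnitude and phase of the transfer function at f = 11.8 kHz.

Step 1 — Angular frequency: ω = 2π·1.18e+04 = 7.414e+04 rad/s.
Step 2 — Transfer function: H(jω) = jωL/(R + jωL).
Step 3 — Numerator jωL = j·2343; denominator R + jωL = 12.9 + j2343.
Step 4 — H = 1 + j0.005506.
Step 5 — Magnitude: |H| = 1 (-0.0 dB); phase: φ = 0.3°.

|H| = 1 (-0.0 dB), φ = 0.3°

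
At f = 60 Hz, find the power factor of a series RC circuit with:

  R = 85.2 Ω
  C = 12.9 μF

Step 1 — Angular frequency: ω = 2π·f = 2π·60 = 377 rad/s.
Step 2 — Component impedances:
  R: Z = R = 85.2 Ω
  C: Z = 1/(jωC) = -j/(ω·C) = 0 - j205.6 Ω
Step 3 — Series combination: Z_total = R + C = 85.2 - j205.6 Ω = 222.6∠-67.5° Ω.
Step 4 — Power factor: PF = cos(φ) = Re(Z)/|Z| = 85.2/222.58 = 0.3828.
Step 5 — Type: Im(Z) = -205.6 ⇒ leading (phase φ = -67.5°).

PF = 0.3828 (leading, φ = -67.5°)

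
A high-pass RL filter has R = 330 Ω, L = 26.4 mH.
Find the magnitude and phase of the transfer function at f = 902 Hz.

Step 1 — Angular frequency: ω = 2π·902 = 5667 rad/s.
Step 2 — Transfer function: H(jω) = jωL/(R + jωL).
Step 3 — Numerator jωL = j·149.6; denominator R + jωL = 330 + j149.6.
Step 4 — H = 0.1705 + j0.3761.
Step 5 — Magnitude: |H| = 0.4129 (-7.7 dB); phase: φ = 65.6°.

|H| = 0.4129 (-7.7 dB), φ = 65.6°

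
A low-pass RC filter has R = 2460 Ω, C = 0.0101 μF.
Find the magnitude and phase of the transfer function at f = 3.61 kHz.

Step 1 — Angular frequency: ω = 2π·3610 = 2.268e+04 rad/s.
Step 2 — Transfer function: H(jω) = 1/(1 + jωRC).
Step 3 — Denominator: 1 + jωRC = 1 + j·2.268e+04·2460·1.01e-08 = 1 + j0.5636.
Step 4 — H = 0.759 - j0.4277.
Step 5 — Magnitude: |H| = 0.8712 (-1.2 dB); phase: φ = -29.4°.

|H| = 0.8712 (-1.2 dB), φ = -29.4°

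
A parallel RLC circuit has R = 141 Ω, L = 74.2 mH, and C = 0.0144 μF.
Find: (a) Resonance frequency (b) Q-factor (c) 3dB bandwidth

Step 1 — Resonance: ω₀ = 1/√(LC) = 1/√(0.0742·1.44e-08) = 3.059e+04 rad/s.
Step 2 — f₀ = ω₀/(2π) = 4869 Hz.
Step 3 — Parallel Q: Q = R/(ω₀L) = 141/(3.059e+04·0.0742) = 0.06212.
Step 4 — Bandwidth: Δω = ω₀/Q = 4.925e+05 rad/s; BW = Δω/(2π) = 7.839e+04 Hz.

(a) f₀ = 4869 Hz  (b) Q = 0.06212  (c) BW = 7.839e+04 Hz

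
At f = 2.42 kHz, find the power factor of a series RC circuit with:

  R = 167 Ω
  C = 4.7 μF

Step 1 — Angular frequency: ω = 2π·f = 2π·2420 = 1.521e+04 rad/s.
Step 2 — Component impedances:
  R: Z = R = 167 Ω
  C: Z = 1/(jωC) = -j/(ω·C) = 0 - j13.99 Ω
Step 3 — Series combination: Z_total = R + C = 167 - j13.99 Ω = 167.6∠-4.8° Ω.
Step 4 — Power factor: PF = cos(φ) = Re(Z)/|Z| = 167/167.59 = 0.9965.
Step 5 — Type: Im(Z) = -13.99 ⇒ leading (phase φ = -4.8°).

PF = 0.9965 (leading, φ = -4.8°)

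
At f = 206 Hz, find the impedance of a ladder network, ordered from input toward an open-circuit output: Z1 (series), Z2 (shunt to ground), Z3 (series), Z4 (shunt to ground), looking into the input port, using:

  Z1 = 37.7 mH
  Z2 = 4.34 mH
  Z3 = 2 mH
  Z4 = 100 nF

Step 1 — Angular frequency: ω = 2π·f = 2π·206 = 1294 rad/s.
Step 2 — Component impedances:
  Z1: Z = jωL = j·1294·0.0377 = 0 + j48.8 Ω
  Z2: Z = jωL = j·1294·0.00434 = 0 + j5.617 Ω
  Z3: Z = jωL = j·1294·0.002 = 0 + j2.589 Ω
  Z4: Z = 1/(jωC) = -j/(ω·C) = 0 - j7726 Ω
Step 3 — Ladder network (open output): work backward from the far end, alternating series and parallel combinations. Z_in = 0 + j54.42 Ω = 54.42∠90.0° Ω.

Z = 0 + j54.42 Ω = 54.42∠90.0° Ω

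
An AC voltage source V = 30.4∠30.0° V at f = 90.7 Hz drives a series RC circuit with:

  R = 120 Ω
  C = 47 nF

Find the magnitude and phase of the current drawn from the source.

Step 1 — Angular frequency: ω = 2π·f = 2π·90.7 = 569.9 rad/s.
Step 2 — Component impedances:
  R: Z = R = 120 Ω
  C: Z = 1/(jωC) = -j/(ω·C) = 0 - j3.733e+04 Ω
Step 3 — Series combination: Z_total = R + C = 120 - j3.733e+04 Ω = 3.734e+04∠-89.8° Ω.
Step 4 — Source phasor: V = 30.4∠30.0° V = 26.33 + j15.2 V.
Step 5 — Ohm's law: I = V / Z_total = (26.33 + j15.2) / (120 - j3.733e+04) = -0.0004049 + j0.0007065 A.
Step 6 — Convert to polar: |I| = 0.0008142 A, ∠I = 119.8°.

I = 0.0008142∠119.8° A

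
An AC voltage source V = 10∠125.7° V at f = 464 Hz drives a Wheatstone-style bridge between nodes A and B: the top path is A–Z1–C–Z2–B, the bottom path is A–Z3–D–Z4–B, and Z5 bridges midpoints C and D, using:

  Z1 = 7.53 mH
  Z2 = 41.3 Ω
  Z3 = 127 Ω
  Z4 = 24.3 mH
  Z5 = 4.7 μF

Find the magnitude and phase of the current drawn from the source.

Step 1 — Angular frequency: ω = 2π·f = 2π·464 = 2915 rad/s.
Step 2 — Component impedances:
  Z1: Z = jωL = j·2915·0.00753 = 0 + j21.95 Ω
  Z2: Z = R = 41.3 Ω
  Z3: Z = R = 127 Ω
  Z4: Z = jωL = j·2915·0.0243 = 0 + j70.84 Ω
  Z5: Z = 1/(jωC) = -j/(ω·C) = 0 - j72.98 Ω
Step 3 — Bridge requires nodal analysis (the Z5 bridge couples midpoints C and D, so the two paths cannot be reduced to a simple series/parallel combination). Setting node B to ground and injecting 1 A at node A, the 3-node admittance system at A, C, D solves to V_A = Z_AB = 9.617 + j22.97 Ω = 24.9∠67.3° Ω.
Step 4 — Source phasor: V = 10∠125.7° V = -5.835 + j8.121 V.
Step 5 — Ohm's law: I = V / Z_total = (-5.835 + j8.121) / (9.617 + j22.97) = 0.2103 + j0.3421 A.
Step 6 — Convert to polar: |I| = 0.4016 A, ∠I = 58.4°.

I = 0.4016∠58.4° A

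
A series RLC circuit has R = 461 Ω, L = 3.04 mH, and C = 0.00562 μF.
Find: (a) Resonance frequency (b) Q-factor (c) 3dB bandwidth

Step 1 — Resonance condition Im(Z)=0 gives ω₀ = 1/√(LC).
Step 2 — ω₀ = 1/√(0.00304·5.62e-09) = 2.419e+05 rad/s.
Step 3 — f₀ = ω₀/(2π) = 3.85e+04 Hz.
Step 4 — Series Q: Q = ω₀L/R = 2.419e+05·0.00304/461 = 1.595.
Step 5 — 3dB bandwidth: Δω = ω₀/Q = 1.516e+05 rad/s; BW = Δω/(2π) = 2.414e+04 Hz.

(a) f₀ = 3.85e+04 Hz  (b) Q = 1.595  (c) BW = 2.414e+04 Hz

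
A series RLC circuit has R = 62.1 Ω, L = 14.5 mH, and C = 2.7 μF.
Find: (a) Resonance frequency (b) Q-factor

Step 1 — Resonance condition Im(Z)=0 gives ω₀ = 1/√(LC).
Step 2 — ω₀ = 1/√(0.0145·2.7e-06) = 5054 rad/s.
Step 3 — f₀ = ω₀/(2π) = 804.4 Hz.
Step 4 — Series Q: Q = ω₀L/R = 5054·0.0145/62.1 = 1.18.

(a) f₀ = 804.4 Hz  (b) Q = 1.18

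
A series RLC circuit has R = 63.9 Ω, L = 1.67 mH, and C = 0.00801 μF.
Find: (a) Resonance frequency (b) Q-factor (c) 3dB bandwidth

Step 1 — Resonance: ω₀ = 1/√(LC) = 1/√(0.00167·8.01e-09) = 2.734e+05 rad/s.
Step 2 — f₀ = ω₀/(2π) = 4.352e+04 Hz.
Step 3 — Series Q: Q = ω₀L/R = 2.734e+05·0.00167/63.9 = 7.146.
Step 4 — Bandwidth: Δω = ω₀/Q = 3.826e+04 rad/s; BW = Δω/(2π) = 6090 Hz.

(a) f₀ = 4.352e+04 Hz  (b) Q = 7.146  (c) BW = 6090 Hz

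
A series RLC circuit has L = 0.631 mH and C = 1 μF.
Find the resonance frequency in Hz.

Step 1 — Resonance condition Im(Z)=0 gives ω₀ = 1/√(LC).
Step 2 — ω₀ = 1/√(0.000631·1e-06) = 3.981e+04 rad/s.
Step 3 — f₀ = ω₀/(2π) = 6336 Hz.

f₀ = 6336 Hz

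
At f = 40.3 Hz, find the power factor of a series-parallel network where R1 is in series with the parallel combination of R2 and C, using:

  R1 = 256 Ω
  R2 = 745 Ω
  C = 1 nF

Step 1 — Angular frequency: ω = 2π·f = 2π·40.3 = 253.2 rad/s.
Step 2 — Component impedances:
  R1: Z = R = 256 Ω
  R2: Z = R = 745 Ω
  C: Z = 1/(jωC) = -j/(ω·C) = 0 - j3.949e+06 Ω
Step 3 — Parallel branch: R2 || C = 1/(1/R2 + 1/C) = 745 - j0.1405 Ω.
Step 4 — Series with R1: Z_total = R1 + (R2 || C) = 1001 - j0.1405 Ω = 1001∠-0.0° Ω.
Step 5 — Power factor: PF = cos(φ) = Re(Z)/|Z| = 1001/1001 = 1.
Step 6 — Type: Im(Z) = -0.1405 ⇒ leading (phase φ = -0.0°).

PF = 1 (leading, φ = -0.0°)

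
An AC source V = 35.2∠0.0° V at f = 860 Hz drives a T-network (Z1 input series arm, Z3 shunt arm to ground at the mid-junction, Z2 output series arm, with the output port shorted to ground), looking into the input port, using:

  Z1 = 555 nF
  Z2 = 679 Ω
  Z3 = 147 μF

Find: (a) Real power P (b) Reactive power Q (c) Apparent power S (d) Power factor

Step 1 — Angular frequency: ω = 2π·f = 2π·860 = 5404 rad/s.
Step 2 — Component impedances:
  Z1: Z = 1/(jωC) = -j/(ω·C) = 0 - j333.4 Ω
  Z2: Z = R = 679 Ω
  Z3: Z = 1/(jωC) = -j/(ω·C) = 0 - j1.259 Ω
Step 3 — With the output port shorted to ground, the output series arm Z2 runs from the junction to ground; the shunt arm Z3 also runs from the junction to ground. They appear in parallel: Z3 || Z2 = 0.002334 - j1.259 Ω.
Step 4 — Series with input arm Z1: Z_in = Z1 + (Z3 || Z2) = 0.002334 - j334.7 Ω = 334.7∠-90.0° Ω.
Step 5 — Source phasor: V = 35.2∠0.0° V = 35.2 V.
Step 6 — Current: I = V / Z = 7.334e-07 + j0.1052 A = 0.1052∠90.0° A.
Step 7 — Complex power: S = V·I* = 2.582e-05 - j3.702 VA.
Step 8 — Real power: P = Re(S) = 2.582e-05 W.
Step 9 — Reactive power: Q = Im(S) = -3.702 VAR.
Step 10 — Apparent power: |S| = 3.702 VA.
Step 11 — Power factor: PF = P/|S| = 6.974e-06 (leading).

(a) P = 2.582e-05 W  (b) Q = -3.702 VAR  (c) S = 3.702 VA  (d) PF = 6.974e-06 (leading)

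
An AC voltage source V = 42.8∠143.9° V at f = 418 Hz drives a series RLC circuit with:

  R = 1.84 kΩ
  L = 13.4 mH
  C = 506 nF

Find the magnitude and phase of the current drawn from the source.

Step 1 — Angular frequency: ω = 2π·f = 2π·418 = 2626 rad/s.
Step 2 — Component impedances:
  R: Z = R = 1840 Ω
  L: Z = jωL = j·2626·0.0134 = 0 + j35.19 Ω
  C: Z = 1/(jωC) = -j/(ω·C) = 0 - j752.5 Ω
Step 3 — Series combination: Z_total = R + L + C = 1840 - j717.3 Ω = 1975∠-21.3° Ω.
Step 4 — Source phasor: V = 42.8∠143.9° V = -34.58 + j25.22 V.
Step 5 — Ohm's law: I = V / Z_total = (-34.58 + j25.22) / (1840 - j717.3) = -0.02095 + j0.005537 A.
Step 6 — Convert to polar: |I| = 0.02167 A, ∠I = 165.2°.

I = 0.02167∠165.2° A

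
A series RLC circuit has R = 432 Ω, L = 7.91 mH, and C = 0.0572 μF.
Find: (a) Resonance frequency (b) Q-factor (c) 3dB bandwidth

Step 1 — Resonance condition Im(Z)=0 gives ω₀ = 1/√(LC).
Step 2 — ω₀ = 1/√(0.00791·5.72e-08) = 4.701e+04 rad/s.
Step 3 — f₀ = ω₀/(2π) = 7482 Hz.
Step 4 — Series Q: Q = ω₀L/R = 4.701e+04·0.00791/432 = 0.8608.
Step 5 — 3dB bandwidth: Δω = ω₀/Q = 5.461e+04 rad/s; BW = Δω/(2π) = 8692 Hz.

(a) f₀ = 7482 Hz  (b) Q = 0.8608  (c) BW = 8692 Hz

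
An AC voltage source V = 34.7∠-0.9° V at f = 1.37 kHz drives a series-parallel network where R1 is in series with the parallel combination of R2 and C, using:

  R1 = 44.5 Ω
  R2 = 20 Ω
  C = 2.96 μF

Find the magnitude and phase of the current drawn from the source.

Step 1 — Angular frequency: ω = 2π·f = 2π·1370 = 8608 rad/s.
Step 2 — Component impedances:
  R1: Z = R = 44.5 Ω
  R2: Z = R = 20 Ω
  C: Z = 1/(jωC) = -j/(ω·C) = 0 - j39.25 Ω
Step 3 — Parallel branch: R2 || C = 1/(1/R2 + 1/C) = 15.88 - j8.091 Ω.
Step 4 — Series with R1: Z_total = R1 + (R2 || C) = 60.38 - j8.091 Ω = 60.92∠-7.6° Ω.
Step 5 — Source phasor: V = 34.7∠-0.9° V = 34.7 - j0.545 V.
Step 6 — Ohm's law: I = V / Z_total = (34.7 - j0.545) / (60.38 - j8.091) = 0.5657 + j0.06678 A.
Step 7 — Convert to polar: |I| = 0.5696 A, ∠I = 6.7°.

I = 0.5696∠6.7° A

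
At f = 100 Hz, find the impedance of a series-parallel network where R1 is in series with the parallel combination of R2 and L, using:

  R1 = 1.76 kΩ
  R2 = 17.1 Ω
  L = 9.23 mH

Step 1 — Angular frequency: ω = 2π·f = 2π·100 = 628.3 rad/s.
Step 2 — Component impedances:
  R1: Z = R = 1760 Ω
  R2: Z = R = 17.1 Ω
  L: Z = jωL = j·628.3·0.00923 = 0 + j5.799 Ω
Step 3 — Parallel branch: R2 || L = 1/(1/R2 + 1/L) = 1.764 + j5.201 Ω.
Step 4 — Series with R1: Z_total = R1 + (R2 || L) = 1762 + j5.201 Ω = 1762∠0.2° Ω.

Z = 1762 + j5.201 Ω = 1762∠0.2° Ω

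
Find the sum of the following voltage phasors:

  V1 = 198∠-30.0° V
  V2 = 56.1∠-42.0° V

Step 1 — Convert each phasor to rectangular form:
  V1 = 198·(cos(-30.0°) + j·sin(-30.0°)) = 171.5 - j99 V
  V2 = 56.1·(cos(-42.0°) + j·sin(-42.0°)) = 41.69 - j37.54 V
Step 2 — Sum components: V_total = 213.2 - j136.5 V.
Step 3 — Convert to polar: |V_total| = 253.1 V, ∠V_total = -32.6°.

V_total = 253.1∠-32.6° V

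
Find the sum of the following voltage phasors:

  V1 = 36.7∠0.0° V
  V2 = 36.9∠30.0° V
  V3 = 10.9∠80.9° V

Step 1 — Convert each phasor to rectangular form:
  V1 = 36.7·(cos(0.0°) + j·sin(0.0°)) = 36.7 V
  V2 = 36.9·(cos(30.0°) + j·sin(30.0°)) = 31.96 + j18.45 V
  V3 = 10.9·(cos(80.9°) + j·sin(80.9°)) = 1.724 + j10.76 V
Step 2 — Sum components: V_total = 70.38 + j29.21 V.
Step 3 — Convert to polar: |V_total| = 76.2 V, ∠V_total = 22.5°.

V_total = 76.2∠22.5° V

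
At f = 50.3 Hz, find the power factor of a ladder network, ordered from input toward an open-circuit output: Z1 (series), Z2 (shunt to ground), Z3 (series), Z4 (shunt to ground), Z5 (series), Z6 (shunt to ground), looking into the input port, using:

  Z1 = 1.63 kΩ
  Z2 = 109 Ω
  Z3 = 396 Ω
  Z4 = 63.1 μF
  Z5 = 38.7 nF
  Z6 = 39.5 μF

Step 1 — Angular frequency: ω = 2π·f = 2π·50.3 = 316 rad/s.
Step 2 — Component impedances:
  Z1: Z = R = 1630 Ω
  Z2: Z = R = 109 Ω
  Z3: Z = R = 396 Ω
  Z4: Z = 1/(jωC) = -j/(ω·C) = 0 - j50.14 Ω
  Z5: Z = 1/(jωC) = -j/(ω·C) = 0 - j8.176e+04 Ω
  Z6: Z = 1/(jωC) = -j/(ω·C) = 0 - j80.1 Ω
Step 3 — Ladder network (open output): work backward from the far end, alternating series and parallel combinations. Z_in = 1716 - j2.312 Ω = 1716∠-0.1° Ω.
Step 4 — Power factor: PF = cos(φ) = Re(Z)/|Z| = 1716/1716 = 1.
Step 5 — Type: Im(Z) = -2.312 ⇒ leading (phase φ = -0.1°).

PF = 1 (leading, φ = -0.1°)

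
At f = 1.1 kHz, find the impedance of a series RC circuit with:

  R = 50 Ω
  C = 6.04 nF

Step 1 — Angular frequency: ω = 2π·f = 2π·1100 = 6912 rad/s.
Step 2 — Component impedances:
  R: Z = R = 50 Ω
  C: Z = 1/(jωC) = -j/(ω·C) = 0 - j2.395e+04 Ω
Step 3 — Series combination: Z_total = R + C = 50 - j2.395e+04 Ω = 2.395e+04∠-89.9° Ω.

Z = 50 - j2.395e+04 Ω = 2.395e+04∠-89.9° Ω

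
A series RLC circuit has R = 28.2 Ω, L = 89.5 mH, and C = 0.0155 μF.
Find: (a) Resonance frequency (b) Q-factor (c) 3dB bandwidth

Step 1 — Resonance condition Im(Z)=0 gives ω₀ = 1/√(LC).
Step 2 — ω₀ = 1/√(0.0895·1.55e-08) = 2.685e+04 rad/s.
Step 3 — f₀ = ω₀/(2π) = 4273 Hz.
Step 4 — Series Q: Q = ω₀L/R = 2.685e+04·0.0895/28.2 = 85.21.
Step 5 — 3dB bandwidth: Δω = ω₀/Q = 315.1 rad/s; BW = Δω/(2π) = 50.15 Hz.

(a) f₀ = 4273 Hz  (b) Q = 85.21  (c) BW = 50.15 Hz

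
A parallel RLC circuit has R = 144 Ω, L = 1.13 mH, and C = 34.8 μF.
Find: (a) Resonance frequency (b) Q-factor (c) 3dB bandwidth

Step 1 — Resonance: ω₀ = 1/√(LC) = 1/√(0.00113·3.48e-05) = 5043 rad/s.
Step 2 — f₀ = ω₀/(2π) = 802.6 Hz.
Step 3 — Parallel Q: Q = R/(ω₀L) = 144/(5043·0.00113) = 25.27.
Step 4 — Bandwidth: Δω = ω₀/Q = 199.6 rad/s; BW = Δω/(2π) = 31.76 Hz.

(a) f₀ = 802.6 Hz  (b) Q = 25.27  (c) BW = 31.76 Hz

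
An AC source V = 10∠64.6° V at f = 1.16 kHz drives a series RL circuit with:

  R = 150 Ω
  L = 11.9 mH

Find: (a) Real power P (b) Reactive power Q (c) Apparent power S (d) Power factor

Step 1 — Angular frequency: ω = 2π·f = 2π·1160 = 7288 rad/s.
Step 2 — Component impedances:
  R: Z = R = 150 Ω
  L: Z = jωL = j·7288·0.0119 = 0 + j86.73 Ω
Step 3 — Series combination: Z_total = R + L = 150 + j86.73 Ω = 173.3∠30.0° Ω.
Step 4 — Source phasor: V = 10∠64.6° V = 4.289 + j9.033 V.
Step 5 — Current: I = V / Z = 0.04753 + j0.03274 A = 0.05771∠34.6° A.
Step 6 — Complex power: S = V·I* = 0.4996 + j0.2889 VA.
Step 7 — Real power: P = Re(S) = 0.4996 W.
Step 8 — Reactive power: Q = Im(S) = 0.2889 VAR.
Step 9 — Apparent power: |S| = 0.5771 VA.
Step 10 — Power factor: PF = P/|S| = 0.8657 (lagging).

(a) P = 0.4996 W  (b) Q = 0.2889 VAR  (c) S = 0.5771 VA  (d) PF = 0.8657 (lagging)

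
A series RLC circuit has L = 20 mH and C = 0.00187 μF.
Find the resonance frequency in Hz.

Step 1 — Resonance condition Im(Z)=0 gives ω₀ = 1/√(LC).
Step 2 — ω₀ = 1/√(0.02·1.87e-09) = 1.635e+05 rad/s.
Step 3 — f₀ = ω₀/(2π) = 2.602e+04 Hz.

f₀ = 2.602e+04 Hz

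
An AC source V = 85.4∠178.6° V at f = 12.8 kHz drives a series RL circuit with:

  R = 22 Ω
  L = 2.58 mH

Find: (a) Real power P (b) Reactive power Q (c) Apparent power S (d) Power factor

Step 1 — Angular frequency: ω = 2π·f = 2π·1.28e+04 = 8.042e+04 rad/s.
Step 2 — Component impedances:
  R: Z = R = 22 Ω
  L: Z = jωL = j·8.042e+04·0.00258 = 0 + j207.5 Ω
Step 3 — Series combination: Z_total = R + L = 22 + j207.5 Ω = 208.7∠83.9° Ω.
Step 4 — Source phasor: V = 85.4∠178.6° V = -85.37 + j2.087 V.
Step 5 — Current: I = V / Z = -0.0332 + j0.4079 A = 0.4093∠94.7° A.
Step 6 — Complex power: S = V·I* = 3.685 + j34.76 VA.
Step 7 — Real power: P = Re(S) = 3.685 W.
Step 8 — Reactive power: Q = Im(S) = 34.76 VAR.
Step 9 — Apparent power: |S| = 34.95 VA.
Step 10 — Power factor: PF = P/|S| = 0.1054 (lagging).

(a) P = 3.685 W  (b) Q = 34.76 VAR  (c) S = 34.95 VA  (d) PF = 0.1054 (lagging)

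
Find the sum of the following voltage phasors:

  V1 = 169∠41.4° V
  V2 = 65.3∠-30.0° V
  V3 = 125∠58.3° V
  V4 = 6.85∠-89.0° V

Step 1 — Convert each phasor to rectangular form:
  V1 = 169·(cos(41.4°) + j·sin(41.4°)) = 126.8 + j111.8 V
  V2 = 65.3·(cos(-30.0°) + j·sin(-30.0°)) = 56.55 - j32.65 V
  V3 = 125·(cos(58.3°) + j·sin(58.3°)) = 65.68 + j106.4 V
  V4 = 6.85·(cos(-89.0°) + j·sin(-89.0°)) = 0.1195 - j6.849 V
Step 2 — Sum components: V_total = 249.1 + j178.6 V.
Step 3 — Convert to polar: |V_total| = 306.5 V, ∠V_total = 35.6°.

V_total = 306.5∠35.6° V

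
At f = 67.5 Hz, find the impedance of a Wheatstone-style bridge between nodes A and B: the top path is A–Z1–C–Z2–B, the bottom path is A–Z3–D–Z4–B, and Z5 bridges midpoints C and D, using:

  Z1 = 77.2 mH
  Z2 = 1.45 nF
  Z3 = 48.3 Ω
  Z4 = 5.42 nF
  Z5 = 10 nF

Step 1 — Angular frequency: ω = 2π·f = 2π·67.5 = 424.1 rad/s.
Step 2 — Component impedances:
  Z1: Z = jωL = j·424.1·0.0772 = 0 + j32.74 Ω
  Z2: Z = 1/(jωC) = -j/(ω·C) = 0 - j1.626e+06 Ω
  Z3: Z = R = 48.3 Ω
  Z4: Z = 1/(jωC) = -j/(ω·C) = 0 - j4.35e+05 Ω
  Z5: Z = 1/(jωC) = -j/(ω·C) = 0 - j2.358e+05 Ω
Step 3 — Bridge requires nodal analysis (the Z5 bridge couples midpoints C and D, so the two paths cannot be reduced to a simple series/parallel combination). Setting node B to ground and injecting 1 A at node A, the 3-node admittance system at A, C, D solves to V_A = Z_AB = 30.06 - j3.432e+05 Ω = 3.432e+05∠-90.0° Ω.

Z = 30.06 - j3.432e+05 Ω = 3.432e+05∠-90.0° Ω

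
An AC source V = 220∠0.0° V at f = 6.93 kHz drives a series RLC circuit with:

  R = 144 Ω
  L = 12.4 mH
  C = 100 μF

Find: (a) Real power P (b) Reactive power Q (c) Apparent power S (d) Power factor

Step 1 — Angular frequency: ω = 2π·f = 2π·6930 = 4.354e+04 rad/s.
Step 2 — Component impedances:
  R: Z = R = 144 Ω
  L: Z = jωL = j·4.354e+04·0.0124 = 0 + j539.9 Ω
  C: Z = 1/(jωC) = -j/(ω·C) = 0 - j0.2297 Ω
Step 3 — Series combination: Z_total = R + L + C = 144 + j539.7 Ω = 558.6∠75.1° Ω.
Step 4 — Source phasor: V = 220∠0.0° V = 220 V.
Step 5 — Current: I = V / Z = 0.1015 - j0.3805 A = 0.3939∠-75.1° A.
Step 6 — Complex power: S = V·I* = 22.34 + j83.72 VA.
Step 7 — Real power: P = Re(S) = 22.34 W.
Step 8 — Reactive power: Q = Im(S) = 83.72 VAR.
Step 9 — Apparent power: |S| = 86.65 VA.
Step 10 — Power factor: PF = P/|S| = 0.2578 (lagging).

(a) P = 22.34 W  (b) Q = 83.72 VAR  (c) S = 86.65 VA  (d) PF = 0.2578 (lagging)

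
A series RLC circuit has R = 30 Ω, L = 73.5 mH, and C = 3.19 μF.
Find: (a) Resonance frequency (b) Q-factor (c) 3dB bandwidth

Step 1 — Resonance condition Im(Z)=0 gives ω₀ = 1/√(LC).
Step 2 — ω₀ = 1/√(0.0735·3.19e-06) = 2065 rad/s.
Step 3 — f₀ = ω₀/(2π) = 328.7 Hz.
Step 4 — Series Q: Q = ω₀L/R = 2065·0.0735/30 = 5.06.
Step 5 — 3dB bandwidth: Δω = ω₀/Q = 408.2 rad/s; BW = Δω/(2π) = 64.96 Hz.

(a) f₀ = 328.7 Hz  (b) Q = 5.06  (c) BW = 64.96 Hz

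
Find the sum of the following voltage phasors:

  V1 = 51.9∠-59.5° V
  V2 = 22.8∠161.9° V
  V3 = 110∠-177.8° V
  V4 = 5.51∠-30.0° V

Step 1 — Convert each phasor to rectangular form:
  V1 = 51.9·(cos(-59.5°) + j·sin(-59.5°)) = 26.34 - j44.72 V
  V2 = 22.8·(cos(161.9°) + j·sin(161.9°)) = -21.67 + j7.083 V
  V3 = 110·(cos(-177.8°) + j·sin(-177.8°)) = -109.9 - j4.223 V
  V4 = 5.51·(cos(-30.0°) + j·sin(-30.0°)) = 4.772 - j2.755 V
Step 2 — Sum components: V_total = -100.5 - j44.61 V.
Step 3 — Convert to polar: |V_total| = 109.9 V, ∠V_total = -156.1°.

V_total = 109.9∠-156.1° V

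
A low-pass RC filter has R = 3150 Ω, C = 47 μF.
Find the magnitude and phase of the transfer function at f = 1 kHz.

Step 1 — Angular frequency: ω = 2π·1000 = 6283 rad/s.
Step 2 — Transfer function: H(jω) = 1/(1 + jωRC).
Step 3 — Denominator: 1 + jωRC = 1 + j·6283·3150·4.7e-05 = 1 + j930.2.
Step 4 — H = 1.156e-06 - j0.001075.
Step 5 — Magnitude: |H| = 0.001075 (-59.4 dB); phase: φ = -89.9°.

|H| = 0.001075 (-59.4 dB), φ = -89.9°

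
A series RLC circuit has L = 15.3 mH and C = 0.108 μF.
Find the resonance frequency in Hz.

Step 1 — Resonance condition Im(Z)=0 gives ω₀ = 1/√(LC).
Step 2 — ω₀ = 1/√(0.0153·1.08e-07) = 2.46e+04 rad/s.
Step 3 — f₀ = ω₀/(2π) = 3915 Hz.

f₀ = 3915 Hz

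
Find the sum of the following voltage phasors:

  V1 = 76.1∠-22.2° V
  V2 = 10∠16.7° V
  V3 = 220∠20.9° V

Step 1 — Convert each phasor to rectangular form:
  V1 = 76.1·(cos(-22.2°) + j·sin(-22.2°)) = 70.46 - j28.75 V
  V2 = 10·(cos(16.7°) + j·sin(16.7°)) = 9.578 + j2.874 V
  V3 = 220·(cos(20.9°) + j·sin(20.9°)) = 205.5 + j78.48 V
Step 2 — Sum components: V_total = 285.6 + j52.6 V.
Step 3 — Convert to polar: |V_total| = 290.4 V, ∠V_total = 10.4°.

V_total = 290.4∠10.4° V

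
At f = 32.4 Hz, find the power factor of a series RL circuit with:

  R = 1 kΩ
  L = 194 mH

Step 1 — Angular frequency: ω = 2π·f = 2π·32.4 = 203.6 rad/s.
Step 2 — Component impedances:
  R: Z = R = 1000 Ω
  L: Z = jωL = j·203.6·0.194 = 0 + j39.49 Ω
Step 3 — Series combination: Z_total = R + L = 1000 + j39.49 Ω = 1001∠2.3° Ω.
Step 4 — Power factor: PF = cos(φ) = Re(Z)/|Z| = 1000/1000.8 = 0.9992.
Step 5 — Type: Im(Z) = 39.49 ⇒ lagging (phase φ = 2.3°).

PF = 0.9992 (lagging, φ = 2.3°)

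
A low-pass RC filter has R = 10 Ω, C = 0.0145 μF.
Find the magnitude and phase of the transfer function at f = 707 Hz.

Step 1 — Angular frequency: ω = 2π·707 = 4442 rad/s.
Step 2 — Transfer function: H(jω) = 1/(1 + jωRC).
Step 3 — Denominator: 1 + jωRC = 1 + j·4442·10·1.45e-08 = 1 + j0.0006441.
Step 4 — H = 1 - j0.0006441.
Step 5 — Magnitude: |H| = 1 (-0.0 dB); phase: φ = -0.0°.

|H| = 1 (-0.0 dB), φ = -0.0°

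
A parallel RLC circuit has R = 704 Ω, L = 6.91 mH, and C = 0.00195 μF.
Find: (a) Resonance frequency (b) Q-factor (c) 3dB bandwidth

Step 1 — Resonance: ω₀ = 1/√(LC) = 1/√(0.00691·1.95e-09) = 2.724e+05 rad/s.
Step 2 — f₀ = ω₀/(2π) = 4.336e+04 Hz.
Step 3 — Parallel Q: Q = R/(ω₀L) = 704/(2.724e+05·0.00691) = 0.374.
Step 4 — Bandwidth: Δω = ω₀/Q = 7.284e+05 rad/s; BW = Δω/(2π) = 1.159e+05 Hz.

(a) f₀ = 4.336e+04 Hz  (b) Q = 0.374  (c) BW = 1.159e+05 Hz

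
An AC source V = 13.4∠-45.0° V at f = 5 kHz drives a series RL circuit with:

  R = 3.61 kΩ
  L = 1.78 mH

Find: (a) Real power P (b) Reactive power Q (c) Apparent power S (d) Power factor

Step 1 — Angular frequency: ω = 2π·f = 2π·5000 = 3.142e+04 rad/s.
Step 2 — Component impedances:
  R: Z = R = 3610 Ω
  L: Z = jωL = j·3.142e+04·0.00178 = 0 + j55.92 Ω
Step 3 — Series combination: Z_total = R + L = 3610 + j55.92 Ω = 3610∠0.9° Ω.
Step 4 — Source phasor: V = 13.4∠-45.0° V = 9.475 - j9.475 V.
Step 5 — Current: I = V / Z = 0.002583 - j0.002665 A = 0.003711∠-45.9° A.
Step 6 — Complex power: S = V·I* = 0.04973 + j0.0007703 VA.
Step 7 — Real power: P = Re(S) = 0.04973 W.
Step 8 — Reactive power: Q = Im(S) = 0.0007703 VAR.
Step 9 — Apparent power: |S| = 0.04973 VA.
Step 10 — Power factor: PF = P/|S| = 0.9999 (lagging).

(a) P = 0.04973 W  (b) Q = 0.0007703 VAR  (c) S = 0.04973 VA  (d) PF = 0.9999 (lagging)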